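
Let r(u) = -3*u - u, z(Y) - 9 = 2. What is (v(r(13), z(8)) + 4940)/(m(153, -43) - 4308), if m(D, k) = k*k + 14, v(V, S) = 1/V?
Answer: -256879/127140 ≈ -2.0204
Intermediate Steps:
z(Y) = 11 (z(Y) = 9 + 2 = 11)
r(u) = -4*u
m(D, k) = 14 + k**2 (m(D, k) = k**2 + 14 = 14 + k**2)
(v(r(13), z(8)) + 4940)/(m(153, -43) - 4308) = (1/(-4*13) + 4940)/((14 + (-43)**2) - 4308) = (1/(-52) + 4940)/((14 + 1849) - 4308) = (-1/52 + 4940)/(1863 - 4308) = (256879/52)/(-2445) = (256879/52)*(-1/2445) = -256879/127140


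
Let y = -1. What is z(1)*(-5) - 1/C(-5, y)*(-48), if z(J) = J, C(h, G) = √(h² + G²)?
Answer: -5 + 24*√26/13 ≈ 4.4136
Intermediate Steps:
C(h, G) = √(G² + h²)
z(1)*(-5) - 1/C(-5, y)*(-48) = 1*(-5) - 1/(√((-1)² + (-5)²))*(-48) = -5 - 1/(√(1 + 25))*(-48) = -5 - 1/(√26)*(-48) = -5 - √26/26*(-48) = -5 + 24*√26/13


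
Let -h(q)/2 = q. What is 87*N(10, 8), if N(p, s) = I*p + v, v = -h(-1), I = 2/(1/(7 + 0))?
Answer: 12006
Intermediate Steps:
h(q) = -2*q
I = 14 (I = 2/(1/7) = 2/(⅐) = 2*7 = 14)
v = -2 (v = -(-2)*(-1) = -1*2 = -2)
N(p, s) = -2 + 14*p (N(p, s) = 14*p - 2 = -2 + 14*p)
87*N(10, 8) = 87*(-2 + 14*10) = 87*(-2 + 140) = 87*138 = 12006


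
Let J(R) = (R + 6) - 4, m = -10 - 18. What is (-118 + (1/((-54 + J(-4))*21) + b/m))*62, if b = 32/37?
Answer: -159209707/21756 ≈ -7318.0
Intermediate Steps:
b = 32/37 (b = 32*(1/37) = 32/37 ≈ 0.86486)
m = -28
J(R) = 2 + R (J(R) = (6 + R) - 4 = 2 + R)
(-118 + (1/((-54 + J(-4))*21) + b/m))*62 = (-118 + (1/((-54 + (2 - 4))*21) + (32/37)/(-28)))*62 = (-118 + ((1/21)/(-54 - 2) + (32/37)*(-1/28)))*62 = (-118 + ((1/21)/(-56) - 8/259))*62 = (-118 + (-1/56*1/21 - 8/259))*62 = (-118 + (-1/1176 - 8/259))*62 = (-118 - 1381/43512)*62 = -5135797/43512*62 = -159209707/21756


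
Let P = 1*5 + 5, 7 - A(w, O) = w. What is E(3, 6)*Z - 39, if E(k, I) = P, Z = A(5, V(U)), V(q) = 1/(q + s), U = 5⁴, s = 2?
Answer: -19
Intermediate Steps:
U = 625
V(q) = 1/(2 + q) (V(q) = 1/(q + 2) = 1/(2 + q))
A(w, O) = 7 - w
Z = 2 (Z = 7 - 1*5 = 7 - 5 = 2)
P = 10 (P = 5 + 5 = 10)
E(k, I) = 10
E(3, 6)*Z - 39 = 10*2 - 39 = 20 - 39 = -19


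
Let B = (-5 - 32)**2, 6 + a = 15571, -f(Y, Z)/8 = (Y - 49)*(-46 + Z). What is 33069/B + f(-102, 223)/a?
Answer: 807433089/21308485 ≈ 37.893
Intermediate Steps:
f(Y, Z) = -8*(-49 + Y)*(-46 + Z) (f(Y, Z) = -8*(Y - 49)*(-46 + Z) = -8*(-49 + Y)*(-46 + Z))
a = 15565 (a = -6 + 15571 = 15565)
B = 1369 (B = (-37)**2 = 1369)
33069/B + f(-102, 223)/a = 33069/1369 + (-18032 + 368*(-102) + 392*223 - 8*(-102)*223)/15565 = 33069*(1/1369) + (-18032 - 37536 + 87416 + 181968)*(1/15565) = 33069/1369 + 213816*(1/15565) = 33069/1369 + 213816/15565 = 807433089/21308485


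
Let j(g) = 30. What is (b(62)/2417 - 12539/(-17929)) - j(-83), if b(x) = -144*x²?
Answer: -11194071971/43334393 ≈ -258.32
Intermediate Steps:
(b(62)/2417 - 12539/(-17929)) - j(-83) = (-144*62²/2417 - 12539/(-17929)) - 1*30 = (-144*3844*(1/2417) - 12539*(-1/17929)) - 30 = (-553536*1/2417 + 12539/17929) - 30 = (-553536/2417 + 12539/17929) - 30 = -9894040181/43334393 - 30 = -11194071971/43334393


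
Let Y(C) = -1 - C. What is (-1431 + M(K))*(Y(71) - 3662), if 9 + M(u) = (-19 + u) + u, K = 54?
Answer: 5044634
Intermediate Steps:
M(u) = -28 + 2*u (M(u) = -9 + ((-19 + u) + u) = -9 + (-19 + 2*u) = -28 + 2*u)
(-1431 + M(K))*(Y(71) - 3662) = (-1431 + (-28 + 2*54))*((-1 - 1*71) - 3662) = (-1431 + (-28 + 108))*((-1 - 71) - 3662) = (-1431 + 80)*(-72 - 3662) = -1351*(-3734) = 5044634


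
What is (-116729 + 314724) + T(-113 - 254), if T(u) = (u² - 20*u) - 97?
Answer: 339927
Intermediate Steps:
T(u) = -97 + u² - 20*u
(-116729 + 314724) + T(-113 - 254) = (-116729 + 314724) + (-97 + (-113 - 254)² - 20*(-113 - 254)) = 197995 + (-97 + (-367)² - 20*(-367)) = 197995 + (-97 + 134689 + 7340) = 197995 + 141932 = 339927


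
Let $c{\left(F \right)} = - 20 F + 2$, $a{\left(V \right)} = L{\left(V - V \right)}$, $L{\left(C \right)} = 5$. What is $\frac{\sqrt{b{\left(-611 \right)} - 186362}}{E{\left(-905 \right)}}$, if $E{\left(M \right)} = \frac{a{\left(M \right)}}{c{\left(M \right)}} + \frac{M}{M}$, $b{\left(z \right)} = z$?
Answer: $\frac{18102 i \sqrt{186973}}{18107} \approx 432.28 i$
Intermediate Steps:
$a{\left(V \right)} = 5$
$c{\left(F \right)} = 2 - 20 F$
$E{\left(M \right)} = 1 + \frac{5}{2 - 20 M}$ ($E{\left(M \right)} = \frac{5}{2 - 20 M} + \frac{M}{M} = \frac{5}{2 - 20 M} + 1 = 1 + \frac{5}{2 - 20 M}$)
$\frac{\sqrt{b{\left(-611 \right)} - 186362}}{E{\left(-905 \right)}} = \frac{\sqrt{-611 - 186362}}{\frac{1}{2} \frac{1}{-1 + 10 \left(-905\right)} \left(-7 + 20 \left(-905\right)\right)} = \frac{\sqrt{-186973}}{\frac{1}{2} \frac{1}{-1 - 9050} \left(-7 - 18100\right)} = \frac{i \sqrt{186973}}{\frac{1}{2} \frac{1}{-9051} \left(-18107\right)} = \frac{i \sqrt{186973}}{\frac{1}{2} \left(- \frac{1}{9051}\right) \left(-18107\right)} = \frac{i \sqrt{186973}}{\frac{18107}{18102}} = i \sqrt{186973} \cdot \frac{18102}{18107} = \frac{18102 i \sqrt{186973}}{18107}$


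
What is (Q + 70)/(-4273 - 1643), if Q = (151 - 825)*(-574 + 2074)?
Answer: 505465/2958 ≈ 170.88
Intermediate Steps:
Q = -1011000 (Q = -674*1500 = -1011000)
(Q + 70)/(-4273 - 1643) = (-1011000 + 70)/(-4273 - 1643) = -1010930/(-5916) = -1010930*(-1/5916) = 505465/2958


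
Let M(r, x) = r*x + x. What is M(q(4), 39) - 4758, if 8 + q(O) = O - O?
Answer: -5031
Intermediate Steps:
q(O) = -8 (q(O) = -8 + (O - O) = -8 + 0 = -8)
M(r, x) = x + r*x
M(q(4), 39) - 4758 = 39*(1 - 8) - 4758 = 39*(-7) - 4758 = -273 - 4758 = -5031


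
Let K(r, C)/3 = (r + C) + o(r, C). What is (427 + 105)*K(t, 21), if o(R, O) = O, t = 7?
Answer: 78204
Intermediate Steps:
K(r, C) = 3*r + 6*C (K(r, C) = 3*((r + C) + C) = 3*((C + r) + C) = 3*(r + 2*C) = 3*r + 6*C)
(427 + 105)*K(t, 21) = (427 + 105)*(3*7 + 6*21) = 532*(21 + 126) = 532*147 = 78204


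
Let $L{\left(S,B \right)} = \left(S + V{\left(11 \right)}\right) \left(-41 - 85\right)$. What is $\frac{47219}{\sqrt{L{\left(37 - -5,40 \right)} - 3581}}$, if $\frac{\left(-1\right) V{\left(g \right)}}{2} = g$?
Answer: $- \frac{47219 i \sqrt{6101}}{6101} \approx - 604.53 i$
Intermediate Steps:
$V{\left(g \right)} = - 2 g$
$L{\left(S,B \right)} = 2772 - 126 S$ ($L{\left(S,B \right)} = \left(S - 22\right) \left(-41 - 85\right) = \left(S - 22\right) \left(-126\right) = \left(-22 + S\right) \left(-126\right) = 2772 - 126 S$)
$\frac{47219}{\sqrt{L{\left(37 - -5,40 \right)} - 3581}} = \frac{47219}{\sqrt{\left(2772 - 126 \left(37 - -5\right)\right) - 3581}} = \frac{47219}{\sqrt{\left(2772 - 126 \left(37 + 5\right)\right) - 3581}} = \frac{47219}{\sqrt{\left(2772 - 5292\right) - 3581}} = \frac{47219}{\sqrt{-2520 - 3581}} = \frac{47219}{\sqrt{-6101}} = \frac{47219}{i \sqrt{6101}} = 47219 \left(- \frac{i \sqrt{6101}}{6101}\right) = - \frac{47219 i \sqrt{6101}}{6101}$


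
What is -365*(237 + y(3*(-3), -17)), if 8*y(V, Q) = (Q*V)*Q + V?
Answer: 130305/4 ≈ 32576.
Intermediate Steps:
y(V, Q) = V/8 + V*Q²/8 (y(V, Q) = ((Q*V)*Q + V)/8 = (V*Q² + V)/8 = (V + V*Q²)/8 = V/8 + V*Q²/8)
-365*(237 + y(3*(-3), -17)) = -365*(237 + (3*(-3))*(1 + (-17)²)/8) = -365*(237 + (⅛)*(-9)*(1 + 289)) = -365*(237 + (⅛)*(-9)*290) = -365*(237 - 1305/4) = -365*(-357/4) = 130305/4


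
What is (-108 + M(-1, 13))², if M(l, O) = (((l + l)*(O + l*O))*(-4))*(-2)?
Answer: 11664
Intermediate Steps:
M(l, O) = 16*l*(O + O*l) (M(l, O) = (((2*l)*(O + O*l))*(-4))*(-2) = ((2*l*(O + O*l))*(-4))*(-2) = -8*l*(O + O*l)*(-2) = 16*l*(O + O*l))
(-108 + M(-1, 13))² = (-108 + 16*13*(-1)*(1 - 1))² = (-108 + 16*13*(-1)*0)² = (-108 + 0)² = (-108)² = 11664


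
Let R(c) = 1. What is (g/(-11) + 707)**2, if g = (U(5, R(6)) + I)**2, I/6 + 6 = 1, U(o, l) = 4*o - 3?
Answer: 57881664/121 ≈ 4.7836e+5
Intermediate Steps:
U(o, l) = -3 + 4*o
I = -30 (I = -36 + 6*1 = -36 + 6 = -30)
g = 169 (g = ((-3 + 4*5) - 30)**2 = ((-3 + 20) - 30)**2 = (17 - 30)**2 = (-13)**2 = 169)
(g/(-11) + 707)**2 = (169/(-11) + 707)**2 = (169*(-1/11) + 707)**2 = (-169/11 + 707)**2 = (7608/11)**2 = 57881664/121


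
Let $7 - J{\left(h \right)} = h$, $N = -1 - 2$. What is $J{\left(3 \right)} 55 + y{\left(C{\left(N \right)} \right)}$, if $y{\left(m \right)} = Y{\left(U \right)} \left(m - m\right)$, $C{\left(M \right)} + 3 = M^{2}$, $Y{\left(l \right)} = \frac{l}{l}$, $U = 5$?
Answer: $220$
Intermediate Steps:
$Y{\left(l \right)} = 1$
$N = -3$
$J{\left(h \right)} = 7 - h$
$C{\left(M \right)} = -3 + M^{2}$
$y{\left(m \right)} = 0$ ($y{\left(m \right)} = 1 \left(m - m\right) = 1 \cdot 0 = 0$)
$J{\left(3 \right)} 55 + y{\left(C{\left(N \right)} \right)} = \left(7 - 3\right) 55 + 0 = 4 \cdot 55 + 0 = 220 + 0 = 220$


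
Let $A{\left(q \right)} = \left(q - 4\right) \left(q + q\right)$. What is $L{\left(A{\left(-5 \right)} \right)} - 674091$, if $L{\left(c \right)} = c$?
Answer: $-674001$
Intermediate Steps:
$A{\left(q \right)} = 2 q \left(-4 + q\right)$ ($A{\left(q \right)} = \left(-4 + q\right) 2 q = 2 q \left(-4 + q\right)$)
$L{\left(A{\left(-5 \right)} \right)} - 674091 = 2 \left(-5\right) \left(-4 - 5\right) - 674091 = 2 \left(-5\right) \left(-9\right) - 674091 = 90 - 674091 = -674001$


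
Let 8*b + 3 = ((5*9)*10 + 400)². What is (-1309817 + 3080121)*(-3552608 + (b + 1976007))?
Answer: -2631183140568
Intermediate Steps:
b = 722497/8 (b = -3/8 + ((5*9)*10 + 400)²/8 = -3/8 + (45*10 + 400)²/8 = -3/8 + (450 + 400)²/8 = -3/8 + (⅛)*850² = -3/8 + (⅛)*722500 = -3/8 + 180625/2 = 722497/8 ≈ 90312.)
(-1309817 + 3080121)*(-3552608 + (b + 1976007)) = (-1309817 + 3080121)*(-3552608 + (722497/8 + 1976007)) = 1770304*(-3552608 + 16530553/8) = 1770304*(-11890311/8) = -2631183140568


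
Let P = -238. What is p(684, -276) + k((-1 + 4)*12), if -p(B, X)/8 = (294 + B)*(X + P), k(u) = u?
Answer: 4021572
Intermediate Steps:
p(B, X) = -8*(-238 + X)*(294 + B) (p(B, X) = -8*(294 + B)*(X - 238) = -8*(294 + B)*(-238 + X) = -8*(-238 + X)*(294 + B))
p(684, -276) + k((-1 + 4)*12) = (559776 - 2352*(-276) + 1904*684 - 8*684*(-276)) + (-1 + 4)*12 = (559776 + 649152 + 1302336 + 1510272) + 3*12 = 4021536 + 36 = 4021572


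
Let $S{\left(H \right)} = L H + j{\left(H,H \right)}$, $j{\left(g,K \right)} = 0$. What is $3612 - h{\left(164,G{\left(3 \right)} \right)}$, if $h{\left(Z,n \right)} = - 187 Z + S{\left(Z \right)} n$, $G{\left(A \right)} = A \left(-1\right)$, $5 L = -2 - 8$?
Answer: $33296$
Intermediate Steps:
$L = -2$ ($L = \frac{-2 - 8}{5} = \frac{1}{5} \left(-10\right) = -2$)
$G{\left(A \right)} = - A$
$S{\left(H \right)} = - 2 H$ ($S{\left(H \right)} = - 2 H + 0 = - 2 H$)
$h{\left(Z,n \right)} = - 187 Z - 2 Z n$ ($h{\left(Z,n \right)} = - 187 Z + - 2 Z n = - 187 Z - 2 Z n$)
$3612 - h{\left(164,G{\left(3 \right)} \right)} = 3612 - 164 \left(-187 - 2 \left(\left(-1\right) 3\right)\right) = 3612 - 164 \left(-187 - -6\right) = 3612 - 164 \left(-187 + 6\right) = 3612 - 164 \left(-181\right) = 3612 - -29684 = 3612 + 29684 = 33296$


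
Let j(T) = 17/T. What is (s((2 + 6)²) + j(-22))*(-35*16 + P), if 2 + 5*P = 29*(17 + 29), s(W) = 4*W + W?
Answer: -5154882/55 ≈ -93725.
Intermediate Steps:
s(W) = 5*W
P = 1332/5 (P = -⅖ + (29*(17 + 29))/5 = -⅖ + (29*46)/5 = -⅖ + (⅕)*1334 = -⅖ + 1334/5 = 1332/5 ≈ 266.40)
(s((2 + 6)²) + j(-22))*(-35*16 + P) = (5*(2 + 6)² + 17/(-22))*(-35*16 + 1332/5) = (5*8² + 17*(-1/22))*(-560 + 1332/5) = (5*64 - 17/22)*(-1468/5) = (320 - 17/22)*(-1468/5) = (7023/22)*(-1468/5) = -5154882/55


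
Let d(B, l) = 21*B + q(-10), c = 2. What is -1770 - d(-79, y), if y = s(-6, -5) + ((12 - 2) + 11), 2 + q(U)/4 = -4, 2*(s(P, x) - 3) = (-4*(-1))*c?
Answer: -87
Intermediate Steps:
s(P, x) = 7 (s(P, x) = 3 + (-4*(-1)*2)/2 = 3 + (4*2)/2 = 3 + (½)*8 = 3 + 4 = 7)
q(U) = -24 (q(U) = -8 + 4*(-4) = -8 - 16 = -24)
y = 28 (y = 7 + ((12 - 2) + 11) = 7 + (10 + 11) = 7 + 21 = 28)
d(B, l) = -24 + 21*B (d(B, l) = 21*B - 24 = -24 + 21*B)
-1770 - d(-79, y) = -1770 - (-24 + 21*(-79)) = -1770 - (-24 - 1659) = -1770 - 1*(-1683) = -1770 + 1683 = -87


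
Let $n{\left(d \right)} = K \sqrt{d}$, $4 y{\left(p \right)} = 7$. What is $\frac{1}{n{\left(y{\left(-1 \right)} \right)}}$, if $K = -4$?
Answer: $- \frac{\sqrt{7}}{14} \approx -0.18898$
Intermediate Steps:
$y{\left(p \right)} = \frac{7}{4}$ ($y{\left(p \right)} = \frac{1}{4} \cdot 7 = \frac{7}{4}$)
$n{\left(d \right)} = - 4 \sqrt{d}$
$\frac{1}{n{\left(y{\left(-1 \right)} \right)}} = \frac{1}{\left(-4\right) \sqrt{\frac{7}{4}}} = \frac{1}{\left(-4\right) \frac{\sqrt{7}}{2}} = \frac{1}{\left(-2\right) \sqrt{7}} = - \frac{\sqrt{7}}{14}$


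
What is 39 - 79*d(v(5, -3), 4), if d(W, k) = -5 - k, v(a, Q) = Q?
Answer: 750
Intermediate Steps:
39 - 79*d(v(5, -3), 4) = 39 - 79*(-5 - 1*4) = 39 - 79*(-5 - 4) = 39 - 79*(-9) = 39 + 711 = 750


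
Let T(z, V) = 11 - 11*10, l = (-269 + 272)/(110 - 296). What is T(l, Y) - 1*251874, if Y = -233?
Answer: -251973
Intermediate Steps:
l = -1/62 (l = 3/(-186) = 3*(-1/186) = -1/62 ≈ -0.016129)
T(z, V) = -99 (T(z, V) = 11 - 110 = -99)
T(l, Y) - 1*251874 = -99 - 1*251874 = -99 - 251874 = -251973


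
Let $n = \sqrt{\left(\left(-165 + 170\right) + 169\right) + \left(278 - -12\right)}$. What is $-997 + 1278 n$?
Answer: $-997 + 5112 \sqrt{29} \approx 26532.0$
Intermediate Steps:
$n = 4 \sqrt{29}$ ($n = \sqrt{\left(5 + 169\right) + \left(278 + 12\right)} = \sqrt{174 + 290} = \sqrt{464} = 4 \sqrt{29} \approx 21.541$)
$-997 + 1278 n = -997 + 1278 \cdot 4 \sqrt{29} = -997 + 5112 \sqrt{29}$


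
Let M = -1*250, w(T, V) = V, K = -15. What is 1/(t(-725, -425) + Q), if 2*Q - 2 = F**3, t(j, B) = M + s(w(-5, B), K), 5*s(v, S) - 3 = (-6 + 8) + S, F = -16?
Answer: -1/2299 ≈ -0.00043497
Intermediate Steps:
s(v, S) = 1 + S/5 (s(v, S) = 3/5 + ((-6 + 8) + S)/5 = 3/5 + (2 + S)/5 = 3/5 + (2/5 + S/5) = 1 + S/5)
M = -250
t(j, B) = -252 (t(j, B) = -250 + (1 + (1/5)*(-15)) = -250 + (1 - 3) = -250 - 2 = -252)
Q = -2047 (Q = 1 + (1/2)*(-16)**3 = 1 + (1/2)*(-4096) = 1 - 2048 = -2047)
1/(t(-725, -425) + Q) = 1/(-252 - 2047) = 1/(-2299) = -1/2299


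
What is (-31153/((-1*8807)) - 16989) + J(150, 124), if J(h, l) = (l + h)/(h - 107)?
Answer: -6429998592/378701 ≈ -16979.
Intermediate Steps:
J(h, l) = (h + l)/(-107 + h)
(-31153/((-1*8807)) - 16989) + J(150, 124) = (-31153/((-1*8807)) - 16989) + (150 + 124)/(-107 + 150) = (-31153/(-8807) - 16989) + 274/43 = (-31153*(-1/8807) - 16989) + (1/43)*274 = (31153/8807 - 16989) + 274/43 = -149590970/8807 + 274/43 = -6429998592/378701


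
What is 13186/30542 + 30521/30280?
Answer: 665722231/462405880 ≈ 1.4397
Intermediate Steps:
13186/30542 + 30521/30280 = 13186*(1/30542) + 30521*(1/30280) = 6593/15271 + 30521/30280 = 665722231/462405880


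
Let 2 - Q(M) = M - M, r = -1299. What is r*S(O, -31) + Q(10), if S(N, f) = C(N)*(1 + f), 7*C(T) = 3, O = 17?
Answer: 116924/7 ≈ 16703.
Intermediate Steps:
C(T) = 3/7 (C(T) = (1/7)*3 = 3/7)
Q(M) = 2 (Q(M) = 2 - (M - M) = 2 - 1*0 = 2 + 0 = 2)
S(N, f) = 3/7 + 3*f/7 (S(N, f) = 3*(1 + f)/7 = 3/7 + 3*f/7)
r*S(O, -31) + Q(10) = -1299*(3/7 + (3/7)*(-31)) + 2 = -1299*(3/7 - 93/7) + 2 = -1299*(-90/7) + 2 = 116910/7 + 2 = 116924/7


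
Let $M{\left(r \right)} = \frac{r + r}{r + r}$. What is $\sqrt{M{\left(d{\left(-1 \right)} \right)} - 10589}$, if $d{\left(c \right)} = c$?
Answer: $2 i \sqrt{2647} \approx 102.9 i$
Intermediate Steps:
$M{\left(r \right)} = 1$ ($M{\left(r \right)} = \frac{2 r}{2 r} = 2 r \frac{1}{2 r} = 1$)
$\sqrt{M{\left(d{\left(-1 \right)} \right)} - 10589} = \sqrt{1 - 10589} = \sqrt{-10588} = 2 i \sqrt{2647}$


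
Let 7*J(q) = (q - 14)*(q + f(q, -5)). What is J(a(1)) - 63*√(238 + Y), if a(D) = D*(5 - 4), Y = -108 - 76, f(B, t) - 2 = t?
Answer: 26/7 - 189*√6 ≈ -459.24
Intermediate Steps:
f(B, t) = 2 + t
Y = -184
a(D) = D (a(D) = D*1 = D)
J(q) = (-14 + q)*(-3 + q)/7 (J(q) = ((q - 14)*(q + (2 - 5)))/7 = ((-14 + q)*(q - 3))/7 = ((-14 + q)*(-3 + q))/7 = (-14 + q)*(-3 + q)/7)
J(a(1)) - 63*√(238 + Y) = (6 - 17/7*1 + (⅐)*1²) - 63*√(238 - 184) = (6 - 17/7 + (⅐)*1) - 189*√6 = (6 - 17/7 + ⅐) - 189*√6 = 26/7 - 189*√6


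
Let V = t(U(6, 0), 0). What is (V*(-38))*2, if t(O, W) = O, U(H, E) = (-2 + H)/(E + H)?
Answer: -152/3 ≈ -50.667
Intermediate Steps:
U(H, E) = (-2 + H)/(E + H)
V = ⅔ (V = (-2 + 6)/(0 + 6) = 4/6 = (⅙)*4 = ⅔ ≈ 0.66667)
(V*(-38))*2 = ((⅔)*(-38))*2 = -76/3*2 = -152/3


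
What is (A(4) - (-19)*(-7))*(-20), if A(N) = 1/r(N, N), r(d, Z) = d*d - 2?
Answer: 18610/7 ≈ 2658.6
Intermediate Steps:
r(d, Z) = -2 + d² (r(d, Z) = d² - 2 = -2 + d²)
A(N) = 1/(-2 + N²)
(A(4) - (-19)*(-7))*(-20) = (1/(-2 + 4²) - (-19)*(-7))*(-20) = (1/(-2 + 16) - 1*133)*(-20) = (1/14 - 133)*(-20) = -1861/14*(-20) = 18610/7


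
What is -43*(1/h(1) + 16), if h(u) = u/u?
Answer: -731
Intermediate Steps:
h(u) = 1
-43*(1/h(1) + 16) = -43*(1/1 + 16) = -43*(1*1 + 16) = -43*(1 + 16) = -43*17 = -731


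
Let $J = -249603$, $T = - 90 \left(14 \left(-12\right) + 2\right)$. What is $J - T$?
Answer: $-264543$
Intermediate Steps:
$T = 14940$ ($T = - 90 \left(-168 + 2\right) = \left(-90\right) \left(-166\right) = 14940$)
$J - T = -249603 - 14940 = -264543$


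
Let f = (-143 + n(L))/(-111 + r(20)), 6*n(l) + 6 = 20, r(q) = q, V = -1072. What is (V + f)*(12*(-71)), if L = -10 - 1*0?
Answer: 82994456/91 ≈ 9.1203e+5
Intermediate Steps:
L = -10 (L = -10 + 0 = -10)
n(l) = 7/3 (n(l) = -1 + (⅙)*20 = -1 + 10/3 = 7/3)
f = 422/273 (f = (-143 + 7/3)/(-111 + 20) = -422/3/(-91) = -422/3*(-1/91) = 422/273 ≈ 1.5458)
(V + f)*(12*(-71)) = (-1072 + 422/273)*(12*(-71)) = -292234/273*(-852) = 82994456/91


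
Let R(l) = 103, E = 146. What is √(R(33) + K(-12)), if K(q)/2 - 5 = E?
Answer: 9*√5 ≈ 20.125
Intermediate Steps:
K(q) = 302 (K(q) = 10 + 2*146 = 10 + 292 = 302)
√(R(33) + K(-12)) = √(103 + 302) = √405 = 9*√5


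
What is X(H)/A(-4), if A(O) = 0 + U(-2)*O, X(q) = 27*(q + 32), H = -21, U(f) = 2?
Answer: -297/8 ≈ -37.125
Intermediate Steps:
X(q) = 864 + 27*q (X(q) = 27*(32 + q) = 864 + 27*q)
A(O) = 2*O (A(O) = 0 + 2*O = 2*O)
X(H)/A(-4) = (864 + 27*(-21))/((2*(-4))) = (864 - 567)/(-8) = 297*(-⅛) = -297/8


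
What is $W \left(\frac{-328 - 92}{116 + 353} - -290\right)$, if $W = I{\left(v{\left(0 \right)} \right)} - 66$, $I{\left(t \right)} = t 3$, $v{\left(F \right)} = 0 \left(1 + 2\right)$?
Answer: $- \frac{1278420}{67} \approx -19081.0$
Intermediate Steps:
$v{\left(F \right)} = 0$ ($v{\left(F \right)} = 0 \cdot 3 = 0$)
$I{\left(t \right)} = 3 t$
$W = -66$ ($W = 3 \cdot 0 - 66 = 0 - 66 = -66$)
$W \left(\frac{-328 - 92}{116 + 353} - -290\right) = - 66 \left(\frac{-328 - 92}{116 + 353} - -290\right) = - 66 \left(- \frac{420}{469} + 290\right) = - 66 \left(\left(-420\right) \frac{1}{469} + 290\right) = - 66 \left(- \frac{60}{67} + 290\right) = \left(-66\right) \frac{19370}{67} = - \frac{1278420}{67}$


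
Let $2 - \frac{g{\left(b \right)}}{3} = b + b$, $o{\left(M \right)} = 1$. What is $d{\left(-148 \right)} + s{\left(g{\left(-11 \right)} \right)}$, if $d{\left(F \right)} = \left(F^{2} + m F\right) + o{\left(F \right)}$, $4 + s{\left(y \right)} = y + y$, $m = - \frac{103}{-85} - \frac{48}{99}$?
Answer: $\frac{61534453}{2805} \approx 21937.0$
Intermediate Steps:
$g{\left(b \right)} = 6 - 6 b$ ($g{\left(b \right)} = 6 - 3 \left(b + b\right) = 6 - 3 \cdot 2 b = 6 - 6 b$)
$m = \frac{2039}{2805}$ ($m = \left(-103\right) \left(- \frac{1}{85}\right) - \frac{16}{33} = \frac{103}{85} - \frac{16}{33} = \frac{2039}{2805} \approx 0.72692$)
$s{\left(y \right)} = -4 + 2 y$ ($s{\left(y \right)} = -4 + \left(y + y\right) = -4 + 2 y$)
$d{\left(F \right)} = 1 + F^{2} + \frac{2039 F}{2805}$ ($d{\left(F \right)} = \left(F^{2} + \frac{2039 F}{2805}\right) + 1 = 1 + F^{2} + \frac{2039 F}{2805}$)
$d{\left(-148 \right)} + s{\left(g{\left(-11 \right)} \right)} = \left(1 + \left(-148\right)^{2} + \frac{2039}{2805} \left(-148\right)\right) - \left(4 - 2 \left(6 - -66\right)\right) = \left(1 + 21904 - \frac{301772}{2805}\right) - \left(4 - 2 \left(6 + 66\right)\right) = \frac{61141753}{2805} + \left(-4 + 2 \cdot 72\right) = \frac{61141753}{2805} + \left(-4 + 144\right) = \frac{61141753}{2805} + 140 = \frac{61534453}{2805}$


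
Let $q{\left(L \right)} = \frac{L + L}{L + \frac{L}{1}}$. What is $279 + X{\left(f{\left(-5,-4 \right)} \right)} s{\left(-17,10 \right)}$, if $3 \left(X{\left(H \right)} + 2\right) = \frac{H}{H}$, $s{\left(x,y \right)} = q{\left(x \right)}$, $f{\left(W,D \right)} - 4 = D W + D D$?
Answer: $\frac{832}{3} \approx 277.33$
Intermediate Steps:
$q{\left(L \right)} = 1$ ($q{\left(L \right)} = \frac{2 L}{L + L 1} = \frac{2 L}{L + L} = \frac{2 L}{2 L} = 2 L \frac{1}{2 L} = 1$)
$f{\left(W,D \right)} = 4 + D^{2} + D W$ ($f{\left(W,D \right)} = 4 + \left(D W + D D\right) = 4 + \left(D W + D^{2}\right) = 4 + \left(D^{2} + D W\right) = 4 + D^{2} + D W$)
$s{\left(x,y \right)} = 1$
$X{\left(H \right)} = - \frac{5}{3}$ ($X{\left(H \right)} = -2 + \frac{H \frac{1}{H}}{3} = -2 + \frac{1}{3} \cdot 1 = -2 + \frac{1}{3} = - \frac{5}{3}$)
$279 + X{\left(f{\left(-5,-4 \right)} \right)} s{\left(-17,10 \right)} = 279 - \frac{5}{3} = \frac{832}{3}$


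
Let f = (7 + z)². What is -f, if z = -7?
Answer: 0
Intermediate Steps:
f = 0 (f = (7 - 7)² = 0² = 0)
-f = -1*0 = 0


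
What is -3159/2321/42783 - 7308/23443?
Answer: -2658438297/8527012813 ≈ -0.31177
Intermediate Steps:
-3159/2321/42783 - 7308/23443 = -3159*1/2321*(1/42783) - 7308*1/23443 = -3159/2321*1/42783 - 1044/3349 = -81/2546137 - 1044/3349 = -2658438297/8527012813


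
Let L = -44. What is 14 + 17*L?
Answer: -734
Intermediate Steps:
14 + 17*L = 14 + 17*(-44) = 14 - 748 = -734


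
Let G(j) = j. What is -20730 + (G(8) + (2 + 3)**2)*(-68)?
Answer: -22974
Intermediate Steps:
-20730 + (G(8) + (2 + 3)**2)*(-68) = -20730 + (8 + (2 + 3)**2)*(-68) = -20730 + (8 + 5**2)*(-68) = -20730 + (8 + 25)*(-68) = -20730 + 33*(-68) = -20730 - 2244 = -22974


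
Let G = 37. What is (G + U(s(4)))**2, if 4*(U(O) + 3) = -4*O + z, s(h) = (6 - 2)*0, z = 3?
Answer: 19321/16 ≈ 1207.6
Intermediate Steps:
s(h) = 0 (s(h) = 4*0 = 0)
U(O) = -9/4 - O (U(O) = -3 + (-4*O + 3)/4 = -3 + (3 - 4*O)/4 = -3 + (3/4 - O) = -9/4 - O)
(G + U(s(4)))**2 = (37 + (-9/4 - 1*0))**2 = (37 + (-9/4 + 0))**2 = (37 - 9/4)**2 = (139/4)**2 = 19321/16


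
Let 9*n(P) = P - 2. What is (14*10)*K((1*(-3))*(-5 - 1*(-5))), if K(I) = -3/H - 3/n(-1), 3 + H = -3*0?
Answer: 1400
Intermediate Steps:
n(P) = -2/9 + P/9 (n(P) = (P - 2)/9 = (-2 + P)/9 = -2/9 + P/9)
H = -3 (H = -3 - 3*0 = -3 + 0 = -3)
K(I) = 10 (K(I) = -3/(-3) - 3/(-2/9 + (⅑)*(-1)) = -3*(-⅓) - 3/(-2/9 - ⅑) = 1 - 3/(-⅓) = 1 - 3*(-3) = 1 + 9 = 10)
(14*10)*K((1*(-3))*(-5 - 1*(-5))) = (14*10)*10 = 140*10 = 1400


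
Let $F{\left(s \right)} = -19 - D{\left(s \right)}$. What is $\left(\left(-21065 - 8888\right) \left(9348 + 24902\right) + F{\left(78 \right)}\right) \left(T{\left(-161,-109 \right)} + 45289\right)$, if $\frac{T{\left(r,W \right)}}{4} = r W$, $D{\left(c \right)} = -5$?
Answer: $-118474937138040$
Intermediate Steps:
$F{\left(s \right)} = -14$ ($F{\left(s \right)} = -19 - -5 = -19 + 5 = -14$)
$T{\left(r,W \right)} = 4 W r$ ($T{\left(r,W \right)} = 4 r W = 4 W r$)
$\left(\left(-21065 - 8888\right) \left(9348 + 24902\right) + F{\left(78 \right)}\right) \left(T{\left(-161,-109 \right)} + 45289\right) = \left(\left(-21065 - 8888\right) \left(9348 + 24902\right) - 14\right) \left(4 \left(-109\right) \left(-161\right) + 45289\right) = \left(\left(-29953\right) 34250 - 14\right) \left(70196 + 45289\right) = \left(-1025890250 - 14\right) 115485 = \left(-1025890264\right) 115485 = -118474937138040$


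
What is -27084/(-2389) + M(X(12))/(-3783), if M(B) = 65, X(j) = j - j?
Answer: 7869499/695199 ≈ 11.320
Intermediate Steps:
X(j) = 0
-27084/(-2389) + M(X(12))/(-3783) = -27084/(-2389) + 65/(-3783) = -27084*(-1/2389) + 65*(-1/3783) = 27084/2389 - 5/291 = 7869499/695199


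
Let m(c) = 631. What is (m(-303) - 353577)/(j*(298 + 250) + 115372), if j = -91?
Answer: -176473/32752 ≈ -5.3882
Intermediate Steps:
(m(-303) - 353577)/(j*(298 + 250) + 115372) = (631 - 353577)/(-91*(298 + 250) + 115372) = -352946/(-91*548 + 115372) = -352946/(-49868 + 115372) = -352946/65504 = -352946*1/65504 = -176473/32752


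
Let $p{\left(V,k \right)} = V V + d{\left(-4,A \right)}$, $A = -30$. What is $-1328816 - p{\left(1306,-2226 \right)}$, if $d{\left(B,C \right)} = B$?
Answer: $-3034448$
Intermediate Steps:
$p{\left(V,k \right)} = -4 + V^{2}$ ($p{\left(V,k \right)} = V V - 4 = V^{2} - 4 = -4 + V^{2}$)
$-1328816 - p{\left(1306,-2226 \right)} = -1328816 - \left(-4 + 1306^{2}\right) = -1328816 - \left(-4 + 1705636\right) = -1328816 - 1705632 = -3034448$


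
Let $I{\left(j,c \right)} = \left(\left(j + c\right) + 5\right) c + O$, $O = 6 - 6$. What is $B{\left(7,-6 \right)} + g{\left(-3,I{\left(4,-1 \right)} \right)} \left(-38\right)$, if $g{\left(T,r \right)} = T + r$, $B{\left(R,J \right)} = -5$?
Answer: $413$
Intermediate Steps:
$O = 0$ ($O = 6 - 6 = 0$)
$I{\left(j,c \right)} = c \left(5 + c + j\right)$ ($I{\left(j,c \right)} = \left(\left(j + c\right) + 5\right) c + 0 = \left(\left(c + j\right) + 5\right) c + 0 = \left(5 + c + j\right) c + 0 = c \left(5 + c + j\right) + 0 = c \left(5 + c + j\right)$)
$B{\left(7,-6 \right)} + g{\left(-3,I{\left(4,-1 \right)} \right)} \left(-38\right) = -5 + \left(-3 - \left(5 - 1 + 4\right)\right) \left(-38\right) = -5 + \left(-3 - 8\right) \left(-38\right) = -5 - -418 = -5 + 418 = 413$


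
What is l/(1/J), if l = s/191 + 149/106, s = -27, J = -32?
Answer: -409552/10123 ≈ -40.458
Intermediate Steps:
l = 25597/20246 (l = -27/191 + 149/106 = 25597/20246 ≈ 1.2643)
l/(1/J) = 25597/(20246*(1/(-32))) = 25597/(20246*(-1/32)) = (25597/20246)*(-32) = -409552/10123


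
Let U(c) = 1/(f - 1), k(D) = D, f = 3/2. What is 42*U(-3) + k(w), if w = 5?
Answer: 89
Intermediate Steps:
f = 3/2 (f = 3*(1/2) = 3/2 ≈ 1.5000)
U(c) = 2 (U(c) = 1/(3/2 - 1) = 1/(1/2) = 2)
42*U(-3) + k(w) = 42*2 + 5 = 84 + 5 = 89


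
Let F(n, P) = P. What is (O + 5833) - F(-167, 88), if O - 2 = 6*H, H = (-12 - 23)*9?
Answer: 3857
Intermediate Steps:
H = -315 (H = -35*9 = -315)
O = -1888 (O = 2 + 6*(-315) = 2 - 1890 = -1888)
(O + 5833) - F(-167, 88) = (-1888 + 5833) - 1*88 = 3945 - 88 = 3857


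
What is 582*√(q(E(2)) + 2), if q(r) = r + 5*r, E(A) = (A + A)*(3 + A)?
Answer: 582*√122 ≈ 6428.4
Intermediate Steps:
E(A) = 2*A*(3 + A) (E(A) = (2*A)*(3 + A) = 2*A*(3 + A))
q(r) = 6*r
582*√(q(E(2)) + 2) = 582*√(6*(2*2*(3 + 2)) + 2) = 582*√(6*(2*2*5) + 2) = 582*√(6*20 + 2) = 582*√(120 + 2) = 582*√122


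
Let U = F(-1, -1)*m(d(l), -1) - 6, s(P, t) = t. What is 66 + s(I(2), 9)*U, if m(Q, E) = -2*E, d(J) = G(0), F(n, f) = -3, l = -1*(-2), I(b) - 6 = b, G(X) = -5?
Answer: -42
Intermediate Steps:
I(b) = 6 + b
l = 2
d(J) = -5
U = -12 (U = -(-6)*(-1) - 6 = -3*2 - 6 = -6 - 6 = -12)
66 + s(I(2), 9)*U = 66 + 9*(-12) = 66 - 108 = -42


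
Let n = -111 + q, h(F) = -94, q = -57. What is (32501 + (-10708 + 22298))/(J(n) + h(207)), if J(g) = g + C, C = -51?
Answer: -44091/313 ≈ -140.87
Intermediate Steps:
n = -168 (n = -111 - 57 = -168)
J(g) = -51 + g (J(g) = g - 51 = -51 + g)
(32501 + (-10708 + 22298))/(J(n) + h(207)) = (32501 + (-10708 + 22298))/((-51 - 168) - 94) = (32501 + 11590)/(-219 - 94) = 44091/(-313) = 44091*(-1/313) = -44091/313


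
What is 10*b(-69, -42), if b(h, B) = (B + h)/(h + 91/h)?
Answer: 38295/2426 ≈ 15.785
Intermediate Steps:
b(h, B) = (B + h)/(h + 91/h)
10*b(-69, -42) = 10*(-69*(-42 - 69)/(91 + (-69)²)) = 10*(-69*(-111)/(91 + 4761)) = 10*(-69*(-111)/4852) = 10*(-69*1/4852*(-111)) = 10*(7659/4852) = 38295/2426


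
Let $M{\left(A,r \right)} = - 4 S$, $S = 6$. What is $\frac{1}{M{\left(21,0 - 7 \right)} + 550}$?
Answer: $\frac{1}{526} \approx 0.0019011$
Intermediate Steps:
$M{\left(A,r \right)} = -24$ ($M{\left(A,r \right)} = \left(-4\right) 6 = -24$)
$\frac{1}{M{\left(21,0 - 7 \right)} + 550} = \frac{1}{-24 + 550} = \frac{1}{526}$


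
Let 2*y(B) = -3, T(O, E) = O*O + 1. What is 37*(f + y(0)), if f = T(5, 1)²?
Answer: 49913/2 ≈ 24957.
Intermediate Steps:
T(O, E) = 1 + O² (T(O, E) = O² + 1 = 1 + O²)
y(B) = -3/2 (y(B) = (½)*(-3) = -3/2)
f = 676 (f = (1 + 5²)² = (1 + 25)² = 26² = 676)
37*(f + y(0)) = 37*(676 - 3/2) = 37*(1349/2) = 49913/2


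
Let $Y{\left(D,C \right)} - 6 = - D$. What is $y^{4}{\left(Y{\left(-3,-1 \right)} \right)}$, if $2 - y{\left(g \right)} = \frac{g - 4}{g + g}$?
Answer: $\frac{923521}{104976} \approx 8.7975$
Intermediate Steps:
$Y{\left(D,C \right)} = 6 - D$
$y{\left(g \right)} = 2 - \frac{-4 + g}{2 g}$ ($y{\left(g \right)} = 2 - \frac{g - 4}{g + g} = 2 - \frac{-4 + g}{2 g}$)
$y^{4}{\left(Y{\left(-3,-1 \right)} \right)} = \left(\frac{3}{2} + \frac{2}{6 - -3}\right)^{4} = \left(\frac{3}{2} + \frac{2}{6 + 3}\right)^{4} = \left(\frac{3}{2} + \frac{2}{9}\right)^{4} = \left(\frac{31}{18}\right)^{4} = \frac{923521}{104976}$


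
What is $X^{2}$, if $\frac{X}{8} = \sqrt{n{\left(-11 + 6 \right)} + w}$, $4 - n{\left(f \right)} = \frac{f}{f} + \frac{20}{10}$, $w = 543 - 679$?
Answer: $-8640$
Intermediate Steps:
$w = -136$
$n{\left(f \right)} = 1$ ($n{\left(f \right)} = 4 - \left(\frac{f}{f} + \frac{20}{10}\right) = 4 - \left(1 + 20 \cdot \frac{1}{10}\right) = 4 - \left(1 + 2\right) = 4 - 3 = 1$)
$X = 24 i \sqrt{15}$ ($X = 8 \sqrt{1 - 136} = 8 \sqrt{-135} = 8 \cdot 3 i \sqrt{15} = 24 i \sqrt{15} \approx 92.952 i$)
$X^{2} = \left(24 i \sqrt{15}\right)^{2} = -8640$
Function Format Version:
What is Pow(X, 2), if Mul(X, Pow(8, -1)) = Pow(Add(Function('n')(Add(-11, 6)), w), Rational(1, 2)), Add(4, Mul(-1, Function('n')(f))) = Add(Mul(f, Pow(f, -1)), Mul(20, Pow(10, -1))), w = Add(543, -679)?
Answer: -8640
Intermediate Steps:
w = -136
Function('n')(f) = 1 (Function('n')(f) = Add(4, Mul(-1, Add(Mul(f, Pow(f, -1)), Mul(20, Pow(10, -1))))) = Add(4, Mul(-1, Add(1, Mul(20, Rational(1, 10))))) = Add(4, Mul(-1, Add(1, 2))) = Add(4, Mul(-1, 3)) = Add(4, -3) = 1)
X = Mul(24, I, Pow(15, Rational(1, 2))) (X = Mul(8, Pow(Add(1, -136), Rational(1, 2))) = Mul(8, Pow(-135, Rational(1, 2))) = Mul(8, Mul(3, I, Pow(15, Rational(1, 2)))) = Mul(24, I, Pow(15, Rational(1, 2))) ≈ Mul(92.952, I))
Pow(X, 2) = Pow(Mul(24, I, Pow(15, Rational(1, 2))), 2) = -8640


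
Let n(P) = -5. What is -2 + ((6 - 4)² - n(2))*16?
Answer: 142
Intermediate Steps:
-2 + ((6 - 4)² - n(2))*16 = -2 + ((6 - 4)² - 1*(-5))*16 = -2 + (2² + 5)*16 = -2 + (4 + 5)*16 = -2 + 9*16 = -2 + 144 = 142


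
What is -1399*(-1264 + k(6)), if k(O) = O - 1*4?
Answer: 1765538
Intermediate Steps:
k(O) = -4 + O (k(O) = O - 4 = -4 + O)
-1399*(-1264 + k(6)) = -1399*(-1264 + (-4 + 6)) = -1399*(-1264 + 2) = -1399*(-1262) = 1765538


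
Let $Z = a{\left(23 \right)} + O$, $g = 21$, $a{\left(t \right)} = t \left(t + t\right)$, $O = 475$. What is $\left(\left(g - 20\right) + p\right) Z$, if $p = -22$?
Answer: $-32193$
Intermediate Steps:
$a{\left(t \right)} = 2 t^{2}$ ($a{\left(t \right)} = t 2 t = 2 t^{2}$)
$Z = 1533$ ($Z = 2 \cdot 23^{2} + 475 = 2 \cdot 529 + 475 = 1058 + 475 = 1533$)
$\left(\left(g - 20\right) + p\right) Z = \left(\left(21 - 20\right) - 22\right) 1533 = \left(1 - 22\right) 1533 = \left(-21\right) 1533 = -32193$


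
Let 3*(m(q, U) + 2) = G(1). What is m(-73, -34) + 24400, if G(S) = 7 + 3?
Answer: 73204/3 ≈ 24401.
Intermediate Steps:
G(S) = 10
m(q, U) = 4/3 (m(q, U) = -2 + (1/3)*10 = -2 + 10/3 = 4/3)
m(-73, -34) + 24400 = 4/3 + 24400 = 73204/3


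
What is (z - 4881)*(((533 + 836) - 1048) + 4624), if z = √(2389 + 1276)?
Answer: -24136545 + 4945*√3665 ≈ -2.3837e+7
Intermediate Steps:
z = √3665 ≈ 60.539
(z - 4881)*(((533 + 836) - 1048) + 4624) = (√3665 - 4881)*(((533 + 836) - 1048) + 4624) = (-4881 + √3665)*((1369 - 1048) + 4624) = (-4881 + √3665)*(321 + 4624) = (-4881 + √3665)*4945 = -24136545 + 4945*√3665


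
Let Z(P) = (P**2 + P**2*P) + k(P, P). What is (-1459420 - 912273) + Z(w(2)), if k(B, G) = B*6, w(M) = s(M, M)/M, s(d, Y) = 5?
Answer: -18973249/8 ≈ -2.3717e+6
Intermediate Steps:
w(M) = 5/M
k(B, G) = 6*B
Z(P) = P**2 + P**3 + 6*P (Z(P) = (P**2 + P**2*P) + 6*P = (P**2 + P**3) + 6*P = P**2 + P**3 + 6*P)
(-1459420 - 912273) + Z(w(2)) = (-1459420 - 912273) + (5/2)*(6 + 5/2 + (5/2)**2) = -2371693 + (5*(1/2))*(6 + 5*(1/2) + (5*(1/2))**2) = -2371693 + 5*(6 + 5/2 + (5/2)**2)/2 = -2371693 + 5*(6 + 5/2 + 25/4)/2 = -2371693 + (5/2)*(59/4) = -2371693 + 295/8 = -18973249/8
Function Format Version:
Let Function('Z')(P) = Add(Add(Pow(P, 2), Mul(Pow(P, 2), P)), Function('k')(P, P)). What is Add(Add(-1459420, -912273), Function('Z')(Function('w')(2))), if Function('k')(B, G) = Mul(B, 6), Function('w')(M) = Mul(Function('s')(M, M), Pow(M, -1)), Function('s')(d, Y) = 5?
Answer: Rational(-18973249, 8) ≈ -2.3717e+6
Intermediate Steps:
Function('w')(M) = Mul(5, Pow(M, -1))
Function('k')(B, G) = Mul(6, B)
Function('Z')(P) = Add(Pow(P, 2), Pow(P, 3), Mul(6, P)) (Function('Z')(P) = Add(Add(Pow(P, 2), Mul(Pow(P, 2), P)), Mul(6, P)) = Add(Add(Pow(P, 2), Pow(P, 3)), Mul(6, P)) = Add(Pow(P, 2), Pow(P, 3), Mul(6, P)))
Add(Add(-1459420, -912273), Function('Z')(Function('w')(2))) = Add(Add(-1459420, -912273), Mul(Mul(5, Pow(2, -1)), Add(6, Mul(5, Pow(2, -1)), Pow(Mul(5, Pow(2, -1)), 2)))) = Add(-2371693, Mul(Mul(5, Rational(1, 2)), Add(6, Mul(5, Rational(1, 2)), Pow(Mul(5, Rational(1, 2)), 2)))) = Add(-2371693, Mul(Rational(5, 2), Add(6, Rational(5, 2), Pow(Rational(5, 2), 2)))) = Add(-2371693, Mul(Rational(5, 2), Add(6, Rational(5, 2), Rational(25, 4)))) = Add(-2371693, Mul(Rational(5, 2), Rational(59, 4))) = Add(-2371693, Rational(295, 8)) = Rational(-18973249, 8)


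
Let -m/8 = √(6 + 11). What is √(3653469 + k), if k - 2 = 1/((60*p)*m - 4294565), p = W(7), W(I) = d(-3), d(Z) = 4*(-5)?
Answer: √(78450343425570 - 175366608000*√17)/(5*√(858913 - 1920*√17)) ≈ 1911.4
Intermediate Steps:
d(Z) = -20
m = -8*√17 (m = -8*√(6 + 11) = -8*√17 ≈ -32.985)
W(I) = -20
p = -20
k = 2 + 1/(-4294565 + 9600*√17) (k = 2 + 1/((60*(-20))*(-8*√17) - 4294565) = 2 + 1/(-(-9600)*√17 - 4294565) = 2 + 1/(9600*√17 - 4294565) = 2 + 1/(-4294565 + 9600*√17) ≈ 2.0000)
√(3653469 + k) = √(3653469 + (7376687868777/3688344363845 - 384*√17/737668872769)) = √(13475259171320297082/3688344363845 - 384*√17/737668872769)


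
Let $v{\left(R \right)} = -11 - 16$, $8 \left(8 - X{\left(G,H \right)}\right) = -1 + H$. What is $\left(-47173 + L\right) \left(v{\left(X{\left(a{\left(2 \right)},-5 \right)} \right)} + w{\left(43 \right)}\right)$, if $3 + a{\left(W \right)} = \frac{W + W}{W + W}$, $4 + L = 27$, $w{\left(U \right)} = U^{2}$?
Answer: $-85907300$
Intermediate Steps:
$L = 23$ ($L = -4 + 27 = 23$)
$a{\left(W \right)} = -2$ ($a{\left(W \right)} = -3 + \frac{W + W}{W + W} = -3 + \frac{2 W}{2 W} = -3 + 2 W \frac{1}{2 W} = -3 + 1 = -2$)
$X{\left(G,H \right)} = \frac{65}{8} - \frac{H}{8}$ ($X{\left(G,H \right)} = 8 - \frac{-1 + H}{8} = 8 - \left(- \frac{1}{8} + \frac{H}{8}\right) = \frac{65}{8} - \frac{H}{8}$)
$v{\left(R \right)} = -27$ ($v{\left(R \right)} = -11 - 16 = -27$)
$\left(-47173 + L\right) \left(v{\left(X{\left(a{\left(2 \right)},-5 \right)} \right)} + w{\left(43 \right)}\right) = \left(-47173 + 23\right) \left(-27 + 43^{2}\right) = - 47150 \left(-27 + 1849\right) = \left(-47150\right) 1822 = -85907300$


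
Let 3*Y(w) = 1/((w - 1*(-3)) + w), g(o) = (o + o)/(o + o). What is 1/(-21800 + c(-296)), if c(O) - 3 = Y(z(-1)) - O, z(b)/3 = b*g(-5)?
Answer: -9/193510 ≈ -4.6509e-5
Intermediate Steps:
g(o) = 1 (g(o) = (2*o)/((2*o)) = (2*o)*(1/(2*o)) = 1)
z(b) = 3*b (z(b) = 3*(b*1) = 3*b)
Y(w) = 1/(3*(3 + 2*w)) (Y(w) = 1/(3*((w - 1*(-3)) + w)) = 1/(3*((w + 3) + w)) = 1/(3*((3 + w) + w)) = 1/(3*(3 + 2*w)))
c(O) = 26/9 - O (c(O) = 3 + (1/(3*(3 + 2*(3*(-1)))) - O) = 3 + (1/(3*(3 + 2*(-3))) - O) = 3 + (1/(3*(3 - 6)) - O) = 3 + ((1/3)/(-3) - O) = 3 + ((1/3)*(-1/3) - O) = 3 + (-1/9 - O) = 26/9 - O)
1/(-21800 + c(-296)) = 1/(-21800 + (26/9 - 1*(-296))) = 1/(-21800 + (26/9 + 296)) = 1/(-21800 + 2690/9) = 1/(-193510/9) = -9/193510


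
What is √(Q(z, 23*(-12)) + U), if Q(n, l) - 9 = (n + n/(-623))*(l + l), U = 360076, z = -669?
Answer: √282860746693/623 ≈ 853.69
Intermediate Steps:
Q(n, l) = 9 + 1244*l*n/623 (Q(n, l) = 9 + (n + n/(-623))*(l + l) = 9 + (n + n*(-1/623))*(2*l) = 9 + (n - n/623)*(2*l) = 9 + (622*n/623)*(2*l) = 9 + 1244*l*n/623)
√(Q(z, 23*(-12)) + U) = √((9 + (1244/623)*(23*(-12))*(-669)) + 360076) = √((9 + (1244/623)*(-276)*(-669)) + 360076) = √((9 + 229697136/623) + 360076) = √(229702743/623 + 360076) = √(454030091/623) = √282860746693/623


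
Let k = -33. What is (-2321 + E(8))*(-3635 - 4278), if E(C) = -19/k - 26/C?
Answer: 2427114925/132 ≈ 1.8387e+7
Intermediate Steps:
E(C) = 19/33 - 26/C (E(C) = -19/(-33) - 26/C = -19*(-1/33) - 26/C = 19/33 - 26/C)
(-2321 + E(8))*(-3635 - 4278) = (-2321 + (19/33 - 26/8))*(-3635 - 4278) = (-2321 + (19/33 - 26*1/8))*(-7913) = (-2321 + (19/33 - 13/4))*(-7913) = (-2321 - 353/132)*(-7913) = -306725/132*(-7913) = 2427114925/132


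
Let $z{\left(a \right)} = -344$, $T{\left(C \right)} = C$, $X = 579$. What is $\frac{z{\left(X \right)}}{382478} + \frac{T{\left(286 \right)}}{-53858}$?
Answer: $- \frac{31978965}{5149875031} \approx -0.0062097$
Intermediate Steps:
$\frac{z{\left(X \right)}}{382478} + \frac{T{\left(286 \right)}}{-53858} = - \frac{344}{382478} + \frac{286}{-53858} = \left(-344\right) \frac{1}{382478} + 286 \left(- \frac{1}{53858}\right) = - \frac{172}{191239} - \frac{143}{26929} = - \frac{31978965}{5149875031}$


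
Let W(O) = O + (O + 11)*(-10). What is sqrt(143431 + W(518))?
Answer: sqrt(138659) ≈ 372.37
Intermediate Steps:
W(O) = -110 - 9*O (W(O) = O + (11 + O)*(-10) = O + (-110 - 10*O) = -110 - 9*O)
sqrt(143431 + W(518)) = sqrt(143431 + (-110 - 9*518)) = sqrt(143431 + (-110 - 4662)) = sqrt(143431 - 4772) = sqrt(138659)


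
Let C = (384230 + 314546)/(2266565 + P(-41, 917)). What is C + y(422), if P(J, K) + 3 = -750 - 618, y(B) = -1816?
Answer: -2056446764/1132597 ≈ -1815.7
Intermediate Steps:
P(J, K) = -1371 (P(J, K) = -3 + (-750 - 618) = -3 - 1368 = -1371)
C = 349388/1132597 (C = (384230 + 314546)/(2266565 - 1371) = 698776/2265194 = 698776*(1/2265194) = 349388/1132597 ≈ 0.30848)
C + y(422) = 349388/1132597 - 1816 = -2056446764/1132597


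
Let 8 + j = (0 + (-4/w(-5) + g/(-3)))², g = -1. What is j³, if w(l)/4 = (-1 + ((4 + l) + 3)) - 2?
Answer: -175616/729 ≈ -240.90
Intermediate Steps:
w(l) = 16 + 4*l (w(l) = 4*((-1 + ((4 + l) + 3)) - 2) = 4*((-1 + (7 + l)) - 2) = 4*((6 + l) - 2) = 4*(4 + l) = 16 + 4*l)
j = -56/9 (j = -8 + (0 + (-4/(16 + 4*(-5)) - 1/(-3)))² = -8 + (0 + (-4/(16 - 20) - 1*(-⅓)))² = -8 + (0 + (-4/(-4) + ⅓))² = -8 + (0 + (-4*(-¼) + ⅓))² = -8 + (0 + (1 + ⅓))² = -8 + (0 + 4/3)² = -8 + (4/3)² = -8 + 16/9 = -56/9 ≈ -6.2222)
j³ = (-56/9)³ = -175616/729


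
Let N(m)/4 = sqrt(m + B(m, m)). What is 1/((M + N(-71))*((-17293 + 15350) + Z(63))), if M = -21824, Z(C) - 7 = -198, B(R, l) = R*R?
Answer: 31/1443503851 + sqrt(4970)/254056677776 ≈ 2.1753e-8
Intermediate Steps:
B(R, l) = R**2
Z(C) = -191 (Z(C) = 7 - 198 = -191)
N(m) = 4*sqrt(m + m**2)
1/((M + N(-71))*((-17293 + 15350) + Z(63))) = 1/((-21824 + 4*sqrt(-71*(1 - 71)))*((-17293 + 15350) - 191)) = 1/((-21824 + 4*sqrt(-71*(-70)))*(-1943 - 191)) = 1/((-21824 + 4*sqrt(4970))*(-2134)) = 1/(46572416 - 8536*sqrt(4970))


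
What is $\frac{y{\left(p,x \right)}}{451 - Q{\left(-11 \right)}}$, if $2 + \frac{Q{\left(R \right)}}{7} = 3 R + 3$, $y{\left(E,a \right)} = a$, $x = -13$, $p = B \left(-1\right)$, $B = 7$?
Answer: $- \frac{13}{675} \approx -0.019259$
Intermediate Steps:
$p = -7$ ($p = 7 \left(-1\right) = -7$)
$Q{\left(R \right)} = 7 + 21 R$ ($Q{\left(R \right)} = -14 + 7 \left(3 R + 3\right) = -14 + 7 \left(3 + 3 R\right) = -14 + \left(21 + 21 R\right) = 7 + 21 R$)
$\frac{y{\left(p,x \right)}}{451 - Q{\left(-11 \right)}} = - \frac{13}{451 - \left(7 + 21 \left(-11\right)\right)} = - \frac{13}{451 - \left(7 - 231\right)} = - \frac{13}{451 - -224} = - \frac{13}{451 + 224} = - \frac{13}{675}$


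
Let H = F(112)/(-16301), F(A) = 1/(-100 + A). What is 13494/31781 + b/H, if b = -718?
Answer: 4463622903390/31781 ≈ 1.4045e+8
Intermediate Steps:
H = -1/195612 (H = 1/((-100 + 112)*(-16301)) = -1/16301/12 = (1/12)*(-1/16301) = -1/195612 ≈ -5.1122e-6)
13494/31781 + b/H = 13494/31781 - 718/(-1/195612) = 13494*(1/31781) - 718*(-195612) = 13494/31781 + 140449416 = 4463622903390/31781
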